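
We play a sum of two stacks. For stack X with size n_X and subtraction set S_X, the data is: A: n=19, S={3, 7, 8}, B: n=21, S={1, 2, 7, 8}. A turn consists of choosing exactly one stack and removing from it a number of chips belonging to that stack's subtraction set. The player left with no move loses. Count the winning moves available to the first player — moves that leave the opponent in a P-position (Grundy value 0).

5

Stack A, S = {3, 7, 8}:
n :  0  1  2  3  4  5  6  7  8  9 10 11 12 13 14 15 16 17 18 19
G :  0  0  0  1  1  1  0  2  2  1  3  0  0  2  1  1  0  0  2  1
G_A(19) = 1.
Stack B, S = {1, 2, 7, 8}:
G(0) = 0
G(1) = mex{0} = 1
G(2) = mex{1,0} = 2
G(3) = mex{2,1} = 0
G(4) = mex{0,2} = 1
G(5) = mex{1,0} = 2
G(6) = mex{2,1} = 0
G(7) = mex{0,2,0} = 1
G(8) = mex{1,0,1,0} = 2
G(9) = mex{2,1,2,1} = 0
G(10) = mex{0,2,0,2} = 1
G(11) = mex{1,0,1,0} = 2
G(12) = mex{2,1,2,1} = 0
G(13) = mex{0,2,0,2} = 1
G(14) = mex{1,0,1,0} = 2
G(15) = mex{2,1,2,1} = 0
G(16) = mex{0,2,0,2} = 1
G(17) = mex{1,0,1,0} = 2
G(18) = mex{2,1,2,1} = 0
G(19) = mex{0,2,0,2} = 1
G(20) = mex{1,0,1,0} = 2
G(21) = mex{2,1,2,1} = 0
G_B(21) = 0.
Combined Grundy value = 1 ⊕ 0 = 1.
A winning move leaves total XOR = 0, i.e. changes one component's Grundy value g to g ⊕ X where X is the current total.
Stack A: need g' = 1⊕1 = 0. Options: 19−3→G=0, 19−7→G=0, 19−8→G=0. Hits: 3.
Stack B: need g' = 0⊕1 = 1. Options: 21−1→G=2, 21−2→G=1, 21−7→G=2, 21−8→G=1. Hits: 2.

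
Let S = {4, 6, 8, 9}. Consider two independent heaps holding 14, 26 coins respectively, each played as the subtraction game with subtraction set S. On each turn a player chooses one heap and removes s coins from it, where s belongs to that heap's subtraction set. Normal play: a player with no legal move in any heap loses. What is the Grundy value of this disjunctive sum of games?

0

All heaps use S = {4, 6, 8, 9}:
n :  0  1  2  3  4  5  6  7  8  9 10 11 12 13 14 15 16 17 18 19 20 21 22 23 24 25 26
G :  0  0  0  0  1  1  1  1  2  2  2  2  3  0  0  0  0  1  1  1  1  2  2  2  2  3  0
Heap A: G(14) = 0.
Heap B: G(26) = 0.
Combined Grundy value = 0 ⊕ 0 = 0.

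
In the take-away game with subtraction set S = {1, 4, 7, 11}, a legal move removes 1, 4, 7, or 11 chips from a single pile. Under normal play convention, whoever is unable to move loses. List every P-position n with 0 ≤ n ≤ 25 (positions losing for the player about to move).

0, 2, 5, 8, 10, 18, 20, 23

G(0) = 0
G(1) = mex{0} = 1
G(2) = mex{1} = 0
G(3) = mex{0} = 1
G(4) = mex{1,0} = 2
G(5) = mex{2,1} = 0
G(6) = mex{0,0} = 1
G(7) = mex{1,1,0} = 2
G(8) = mex{2,2,1} = 0
G(9) = mex{0,0,0} = 1
G(10) = mex{1,1,1} = 0
G(11) = mex{0,2,2,0} = 1
G(12) = mex{1,0,0,1} = 2
G(13) = mex{2,1,1,0} = 3
G(14) = mex{3,0,2,1} = 4
G(15) = mex{4,1,0,2} = 3
G(16) = mex{3,2,1,0} = 4
G(17) = mex{4,3,0,1} = 2
G(18) = mex{2,4,1,2} = 0
G(19) = mex{0,3,2,0} = 1
G(20) = mex{1,4,3,1} = 0
G(21) = mex{0,2,4,0} = 1
G(22) = mex{1,0,3,1} = 2
G(23) = mex{2,1,4,2} = 0
G(24) = mex{0,0,2,3} = 1
G(25) = mex{1,1,0,4} = 2
P-positions are exactly the n with G(n) = 0.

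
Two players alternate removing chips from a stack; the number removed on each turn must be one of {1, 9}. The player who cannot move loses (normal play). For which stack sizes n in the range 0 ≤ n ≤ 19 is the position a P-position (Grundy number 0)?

n :  0  1  2  3  4  5  6  7  8  9 10 11 12 13 14 15 16 17 18 19
G :  0  1  0  1  0  1  0  1  0  1  0  1  0  1  0  1  0  1  0  1
P-positions are exactly the n with G(n) = 0.

0, 2, 4, 6, 8, 10, 12, 14, 16, 18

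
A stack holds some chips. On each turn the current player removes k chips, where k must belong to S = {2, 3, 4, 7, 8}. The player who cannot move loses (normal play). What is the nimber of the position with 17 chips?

G(0) = 0
G(1) = mex{} = 0
G(2) = mex{0} = 1
G(3) = mex{0,0} = 1
G(4) = mex{1,0,0} = 2
G(5) = mex{1,1,0} = 2
G(6) = mex{2,1,1} = 0
G(7) = mex{2,2,1,0} = 3
G(8) = mex{0,2,2,0,0} = 1
G(9) = mex{3,0,2,1,0} = 4
G(10) = mex{1,3,0,1,1} = 2
G(11) = mex{4,1,3,2,1} = 0
G(12) = mex{2,4,1,2,2} = 0
G(13) = mex{0,2,4,0,2} = 1
G(14) = mex{0,0,2,3,0} = 1
G(15) = mex{1,0,0,1,3} = 2
G(16) = mex{1,1,0,4,1} = 2
G(17) = mex{2,1,1,2,4} = 0

0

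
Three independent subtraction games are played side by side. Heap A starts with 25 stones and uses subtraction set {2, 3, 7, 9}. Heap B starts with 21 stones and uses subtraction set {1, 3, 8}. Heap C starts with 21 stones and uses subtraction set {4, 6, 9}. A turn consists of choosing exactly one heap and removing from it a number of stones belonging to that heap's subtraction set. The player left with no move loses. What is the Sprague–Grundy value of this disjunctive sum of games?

2

Heap A, S = {2, 3, 7, 9}:
n :  0  1  2  3  4  5  6  7  8  9 10 11 12 13 14 15 16 17 18 19 20 21 22 23 24 25
G :  0  0  1  1  2  0  0  1  1  2  2  0  3  1  2  2  0  0  1  1  2  0  0  1  1  2
G_A(25) = 2.
Heap B, S = {1, 3, 8}:
n :  0  1  2  3  4  5  6  7  8  9 10 11 12 13 14 15 16 17 18 19 20 21
G :  0  1  0  1  0  1  0  1  2  3  2  0  1  0  1  0  1  0  1  2  3  2
G_B(21) = 2.
Heap C, S = {4, 6, 9}:
n :  0  1  2  3  4  5  6  7  8  9 10 11 12 13 14 15 16 17 18 19 20 21
G :  0  0  0  0  1  1  1  1  2  2  2  2  3  0  0  0  0  1  1  1  1  2
G_C(21) = 2.
Combined Grundy value = 2 ⊕ 2 ⊕ 2 = 2.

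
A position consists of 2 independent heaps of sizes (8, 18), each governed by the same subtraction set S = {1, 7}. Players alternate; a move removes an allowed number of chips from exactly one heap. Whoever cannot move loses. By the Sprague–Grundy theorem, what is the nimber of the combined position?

0

All heaps use S = {1, 7}:
G(0) = 0
G(1) = mex{0} = 1
G(2) = mex{1} = 0
G(3) = mex{0} = 1
G(4) = mex{1} = 0
G(5) = mex{0} = 1
G(6) = mex{1} = 0
G(7) = mex{0,0} = 1
G(8) = mex{1,1} = 0
G(9) = mex{0,0} = 1
G(10) = mex{1,1} = 0
G(11) = mex{0,0} = 1
G(12) = mex{1,1} = 0
G(13) = mex{0,0} = 1
G(14) = mex{1,1} = 0
G(15) = mex{0,0} = 1
G(16) = mex{1,1} = 0
G(17) = mex{0,0} = 1
G(18) = mex{1,1} = 0
Heap A: G(8) = 0.
Heap B: G(18) = 0.
Combined Grundy value = 0 ⊕ 0 = 0.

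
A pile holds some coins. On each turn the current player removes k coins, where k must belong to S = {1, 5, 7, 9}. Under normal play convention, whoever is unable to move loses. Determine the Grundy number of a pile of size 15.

n :  0  1  2  3  4  5  6  7  8  9 10 11 12 13 14 15
G :  0  1  0  1  0  1  0  1  0  1  0  1  0  1  0  1

1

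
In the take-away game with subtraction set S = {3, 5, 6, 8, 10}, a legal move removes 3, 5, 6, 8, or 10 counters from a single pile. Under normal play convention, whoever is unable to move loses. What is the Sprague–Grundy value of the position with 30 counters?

G(0) = 0
G(1) = mex{} = 0
G(2) = mex{} = 0
G(3) = mex{0} = 1
G(4) = mex{0} = 1
G(5) = mex{0,0} = 1
G(6) = mex{1,0,0} = 2
G(7) = mex{1,0,0} = 2
G(8) = mex{1,1,0,0} = 2
G(9) = mex{2,1,1,0} = 3
G(10) = mex{2,1,1,0,0} = 3
G(11) = mex{2,2,1,1,0} = 3
G(12) = mex{3,2,2,1,0} = 4
G(13) = mex{3,2,2,1,1} = 0
G(14) = mex{3,3,2,2,1} = 0
G(15) = mex{4,3,3,2,1} = 0
G(16) = mex{0,3,3,2,2} = 1
G(17) = mex{0,4,3,3,2} = 1
G(18) = mex{0,0,4,3,2} = 1
G(19) = mex{1,0,0,3,3} = 2
G(20) = mex{1,0,0,4,3} = 2
G(21) = mex{1,1,0,0,3} = 2
G(22) = mex{2,1,1,0,4} = 3
G(23) = mex{2,1,1,0,0} = 3
G(24) = mex{2,2,1,1,0} = 3
G(25) = mex{3,2,2,1,0} = 4
G(26) = mex{3,2,2,1,1} = 0
G(27) = mex{3,3,2,2,1} = 0
G(28) = mex{4,3,3,2,1} = 0
G(29) = mex{0,3,3,2,2} = 1
G(30) = mex{0,4,3,3,2} = 1

1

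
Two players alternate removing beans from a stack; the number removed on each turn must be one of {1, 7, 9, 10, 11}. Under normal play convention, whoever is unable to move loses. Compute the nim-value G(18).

G(0) = 0
G(1) = mex{0} = 1
G(2) = mex{1} = 0
G(3) = mex{0} = 1
G(4) = mex{1} = 0
G(5) = mex{0} = 1
G(6) = mex{1} = 0
G(7) = mex{0,0} = 1
G(8) = mex{1,1} = 0
G(9) = mex{0,0,0} = 1
G(10) = mex{1,1,1,0} = 2
G(11) = mex{2,0,0,1,0} = 3
G(12) = mex{3,1,1,0,1} = 2
G(13) = mex{2,0,0,1,0} = 3
G(14) = mex{3,1,1,0,1} = 2
G(15) = mex{2,0,0,1,0} = 3
G(16) = mex{3,1,1,0,1} = 2
G(17) = mex{2,2,0,1,0} = 3
G(18) = mex{3,3,1,0,1} = 2

2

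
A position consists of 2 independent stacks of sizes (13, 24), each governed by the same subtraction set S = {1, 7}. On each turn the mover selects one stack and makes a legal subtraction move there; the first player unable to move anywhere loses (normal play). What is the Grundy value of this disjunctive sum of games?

All stacks use S = {1, 7}:
G(0) = 0
G(1) = mex{0} = 1
G(2) = mex{1} = 0
G(3) = mex{0} = 1
G(4) = mex{1} = 0
G(5) = mex{0} = 1
G(6) = mex{1} = 0
G(7) = mex{0,0} = 1
G(8) = mex{1,1} = 0
G(9) = mex{0,0} = 1
G(10) = mex{1,1} = 0
G(11) = mex{0,0} = 1
G(12) = mex{1,1} = 0
G(13) = mex{0,0} = 1
G(14) = mex{1,1} = 0
G(15) = mex{0,0} = 1
G(16) = mex{1,1} = 0
G(17) = mex{0,0} = 1
G(18) = mex{1,1} = 0
G(19) = mex{0,0} = 1
G(20) = mex{1,1} = 0
G(21) = mex{0,0} = 1
G(22) = mex{1,1} = 0
G(23) = mex{0,0} = 1
G(24) = mex{1,1} = 0
Stack A: G(13) = 1.
Stack B: G(24) = 0.
Combined Grundy value = 1 ⊕ 0 = 1.

1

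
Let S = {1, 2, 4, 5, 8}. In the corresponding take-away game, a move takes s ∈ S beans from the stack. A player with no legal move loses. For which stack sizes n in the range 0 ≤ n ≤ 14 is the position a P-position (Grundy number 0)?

G(0) = 0
G(1) = mex{0} = 1
G(2) = mex{1,0} = 2
G(3) = mex{2,1} = 0
G(4) = mex{0,2,0} = 1
G(5) = mex{1,0,1,0} = 2
G(6) = mex{2,1,2,1} = 0
G(7) = mex{0,2,0,2} = 1
G(8) = mex{1,0,1,0,0} = 2
G(9) = mex{2,1,2,1,1} = 0
G(10) = mex{0,2,0,2,2} = 1
G(11) = mex{1,0,1,0,0} = 2
G(12) = mex{2,1,2,1,1} = 0
G(13) = mex{0,2,0,2,2} = 1
G(14) = mex{1,0,1,0,0} = 2
P-positions are exactly the n with G(n) = 0.

0, 3, 6, 9, 12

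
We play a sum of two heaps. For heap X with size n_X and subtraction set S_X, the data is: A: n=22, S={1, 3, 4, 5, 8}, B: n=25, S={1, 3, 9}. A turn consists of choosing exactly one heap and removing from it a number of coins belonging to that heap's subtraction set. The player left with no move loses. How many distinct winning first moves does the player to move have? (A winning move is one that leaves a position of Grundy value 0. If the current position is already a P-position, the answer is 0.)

2

Heap A, S = {1, 3, 4, 5, 8}:
G(0) = 0
G(1) = mex{0} = 1
G(2) = mex{1} = 0
G(3) = mex{0,0} = 1
G(4) = mex{1,1,0} = 2
G(5) = mex{2,0,1,0} = 3
G(6) = mex{3,1,0,1} = 2
G(7) = mex{2,2,1,0} = 3
G(8) = mex{3,3,2,1,0} = 4
G(9) = mex{4,2,3,2,1} = 0
G(10) = mex{0,3,2,3,0} = 1
G(11) = mex{1,4,3,2,1} = 0
G(12) = mex{0,0,4,3,2} = 1
G(13) = mex{1,1,0,4,3} = 2
G(14) = mex{2,0,1,0,2} = 3
G(15) = mex{3,1,0,1,3} = 2
G(16) = mex{2,2,1,0,4} = 3
G(17) = mex{3,3,2,1,0} = 4
G(18) = mex{4,2,3,2,1} = 0
G(19) = mex{0,3,2,3,0} = 1
G(20) = mex{1,4,3,2,1} = 0
G(21) = mex{0,0,4,3,2} = 1
G(22) = mex{1,1,0,4,3} = 2
G_A(22) = 2.
Heap B, S = {1, 3, 9}:
G(0) = 0
G(1) = mex{0} = 1
G(2) = mex{1} = 0
G(3) = mex{0,0} = 1
G(4) = mex{1,1} = 0
G(5) = mex{0,0} = 1
G(6) = mex{1,1} = 0
G(7) = mex{0,0} = 1
G(8) = mex{1,1} = 0
G(9) = mex{0,0,0} = 1
G(10) = mex{1,1,1} = 0
G(11) = mex{0,0,0} = 1
G(12) = mex{1,1,1} = 0
G(13) = mex{0,0,0} = 1
G(14) = mex{1,1,1} = 0
G(15) = mex{0,0,0} = 1
G(16) = mex{1,1,1} = 0
G(17) = mex{0,0,0} = 1
G(18) = mex{1,1,1} = 0
G(19) = mex{0,0,0} = 1
G(20) = mex{1,1,1} = 0
G(21) = mex{0,0,0} = 1
G(22) = mex{1,1,1} = 0
G(23) = mex{0,0,0} = 1
G(24) = mex{1,1,1} = 0
G(25) = mex{0,0,0} = 1
G_B(25) = 1.
Combined Grundy value = 2 ⊕ 1 = 3.
A winning move leaves total XOR = 0, i.e. changes one component's Grundy value g to g ⊕ X where X is the current total.
Heap A: need g' = 2⊕3 = 1. Options: 22−1→G=1, 22−3→G=1, 22−4→G=0, 22−5→G=4, 22−8→G=3. Hits: 2.
Heap B: need g' = 1⊕3 = 2. Options: 25−1→G=0, 25−3→G=0, 25−9→G=0. Hits: 0.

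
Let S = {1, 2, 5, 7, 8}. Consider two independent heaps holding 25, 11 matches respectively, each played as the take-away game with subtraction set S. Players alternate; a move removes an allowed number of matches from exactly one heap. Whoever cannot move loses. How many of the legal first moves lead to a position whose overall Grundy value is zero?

5

All heaps use S = {1, 2, 5, 7, 8}:
n :  0  1  2  3  4  5  6  7  8  9 10 11 12 13 14 15 16 17 18 19 20 21 22 23 24 25
G :  0  1  2  0  1  2  0  1  2  0  1  2  0  1  2  0  1  2  0  1  2  0  1  2  0  1
Heap A: G(25) = 1.
Heap B: G(11) = 2.
Combined Grundy value = 1 ⊕ 2 = 3.
A winning move leaves total XOR = 0, i.e. changes one component's Grundy value g to g ⊕ X where X is the current total.
Heap A: need g' = 1⊕3 = 2. Options: 25−1→G=0, 25−2→G=2, 25−5→G=2, 25−7→G=0, 25−8→G=2. Hits: 3.
Heap B: need g' = 2⊕3 = 1. Options: 11−1→G=1, 11−2→G=0, 11−5→G=0, 11−7→G=1, 11−8→G=0. Hits: 2.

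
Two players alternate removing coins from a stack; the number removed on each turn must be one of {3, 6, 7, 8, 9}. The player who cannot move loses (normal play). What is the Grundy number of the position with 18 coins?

2

n :  0  1  2  3  4  5  6  7  8  9 10 11 12 13 14 15 16 17 18
G :  0  0  0  1  1  1  2  2  2  3  3  3  0  0  0  1  1  1  2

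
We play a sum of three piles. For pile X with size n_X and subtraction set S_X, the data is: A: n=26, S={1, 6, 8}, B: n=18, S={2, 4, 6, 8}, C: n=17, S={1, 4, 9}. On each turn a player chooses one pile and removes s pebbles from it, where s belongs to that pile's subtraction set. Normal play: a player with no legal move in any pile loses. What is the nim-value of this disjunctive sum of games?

5

Pile A, S = {1, 6, 8}:
n :  0  1  2  3  4  5  6  7  8  9 10 11 12 13 14 15 16 17 18 19 20 21 22 23 24 25 26
G :  0  1  0  1  0  1  2  0  1  0  1  0  1  2  0  1  0  1  0  1  2  0  1  0  1  0  1
G_A(26) = 1.
Pile B, S = {2, 4, 6, 8}:
G(0) = 0
G(1) = mex{} = 0
G(2) = mex{0} = 1
G(3) = mex{0} = 1
G(4) = mex{1,0} = 2
G(5) = mex{1,0} = 2
G(6) = mex{2,1,0} = 3
G(7) = mex{2,1,0} = 3
G(8) = mex{3,2,1,0} = 4
G(9) = mex{3,2,1,0} = 4
G(10) = mex{4,3,2,1} = 0
G(11) = mex{4,3,2,1} = 0
G(12) = mex{0,4,3,2} = 1
G(13) = mex{0,4,3,2} = 1
G(14) = mex{1,0,4,3} = 2
G(15) = mex{1,0,4,3} = 2
G(16) = mex{2,1,0,4} = 3
G(17) = mex{2,1,0,4} = 3
G(18) = mex{3,2,1,0} = 4
G_B(18) = 4.
Pile C, S = {1, 4, 9}:
G(0) = 0
G(1) = mex{0} = 1
G(2) = mex{1} = 0
G(3) = mex{0} = 1
G(4) = mex{1,0} = 2
G(5) = mex{2,1} = 0
G(6) = mex{0,0} = 1
G(7) = mex{1,1} = 0
G(8) = mex{0,2} = 1
G(9) = mex{1,0,0} = 2
G(10) = mex{2,1,1} = 0
G(11) = mex{0,0,0} = 1
G(12) = mex{1,1,1} = 0
G(13) = mex{0,2,2} = 1
G(14) = mex{1,0,0} = 2
G(15) = mex{2,1,1} = 0
G(16) = mex{0,0,0} = 1
G(17) = mex{1,1,1} = 0
G_C(17) = 0.
Combined Grundy value = 1 ⊕ 4 ⊕ 0 = 5.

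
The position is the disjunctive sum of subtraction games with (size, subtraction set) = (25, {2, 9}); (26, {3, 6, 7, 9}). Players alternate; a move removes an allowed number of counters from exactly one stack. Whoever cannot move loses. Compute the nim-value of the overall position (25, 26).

Stack A, S = {2, 9}:
G(0) = 0
G(1) = mex{} = 0
G(2) = mex{0} = 1
G(3) = mex{0} = 1
G(4) = mex{1} = 0
G(5) = mex{1} = 0
G(6) = mex{0} = 1
G(7) = mex{0} = 1
G(8) = mex{1} = 0
G(9) = mex{1,0} = 2
G(10) = mex{0,0} = 1
G(11) = mex{2,1} = 0
G(12) = mex{1,1} = 0
G(13) = mex{0,0} = 1
G(14) = mex{0,0} = 1
G(15) = mex{1,1} = 0
G(16) = mex{1,1} = 0
G(17) = mex{0,0} = 1
G(18) = mex{0,2} = 1
G(19) = mex{1,1} = 0
G(20) = mex{1,0} = 2
G(21) = mex{0,0} = 1
G(22) = mex{2,1} = 0
G(23) = mex{1,1} = 0
G(24) = mex{0,0} = 1
G(25) = mex{0,0} = 1
G_A(25) = 1.
Stack B, S = {3, 6, 7, 9}:
G(0) = 0
G(1) = mex{} = 0
G(2) = mex{} = 0
G(3) = mex{0} = 1
G(4) = mex{0} = 1
G(5) = mex{0} = 1
G(6) = mex{1,0} = 2
G(7) = mex{1,0,0} = 2
G(8) = mex{1,0,0} = 2
G(9) = mex{2,1,0,0} = 3
G(10) = mex{2,1,1,0} = 3
G(11) = mex{2,1,1,0} = 3
G(12) = mex{3,2,1,1} = 0
G(13) = mex{3,2,2,1} = 0
G(14) = mex{3,2,2,1} = 0
G(15) = mex{0,3,2,2} = 1
G(16) = mex{0,3,3,2} = 1
G(17) = mex{0,3,3,2} = 1
G(18) = mex{1,0,3,3} = 2
G(19) = mex{1,0,0,3} = 2
G(20) = mex{1,0,0,3} = 2
G(21) = mex{2,1,0,0} = 3
G(22) = mex{2,1,1,0} = 3
G(23) = mex{2,1,1,0} = 3
G(24) = mex{3,2,1,1} = 0
G(25) = mex{3,2,2,1} = 0
G(26) = mex{3,2,2,1} = 0
G_B(26) = 0.
Combined Grundy value = 1 ⊕ 0 = 1.

1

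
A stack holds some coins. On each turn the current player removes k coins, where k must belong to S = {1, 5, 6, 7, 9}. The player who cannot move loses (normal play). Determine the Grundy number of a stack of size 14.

0

n :  0  1  2  3  4  5  6  7  8  9 10 11 12 13 14
G :  0  1  0  1  0  1  2  3  2  3  2  3  0  1  0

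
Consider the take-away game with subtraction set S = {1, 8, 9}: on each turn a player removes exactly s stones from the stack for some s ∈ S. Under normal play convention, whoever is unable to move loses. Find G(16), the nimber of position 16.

G(0) = 0
G(1) = mex{0} = 1
G(2) = mex{1} = 0
G(3) = mex{0} = 1
G(4) = mex{1} = 0
G(5) = mex{0} = 1
G(6) = mex{1} = 0
G(7) = mex{0} = 1
G(8) = mex{1,0} = 2
G(9) = mex{2,1,0} = 3
G(10) = mex{3,0,1} = 2
G(11) = mex{2,1,0} = 3
G(12) = mex{3,0,1} = 2
G(13) = mex{2,1,0} = 3
G(14) = mex{3,0,1} = 2
G(15) = mex{2,1,0} = 3
G(16) = mex{3,2,1} = 0

0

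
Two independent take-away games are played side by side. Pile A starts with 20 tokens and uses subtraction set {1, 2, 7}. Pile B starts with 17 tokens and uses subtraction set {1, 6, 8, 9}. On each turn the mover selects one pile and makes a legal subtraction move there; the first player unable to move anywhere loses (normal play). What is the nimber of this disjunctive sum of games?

Pile A, S = {1, 2, 7}:
n :  0  1  2  3  4  5  6  7  8  9 10 11 12 13 14 15 16 17 18 19 20
G :  0  1  2  0  1  2  0  1  2  0  1  2  0  1  2  0  1  2  0  1  2
G_A(20) = 2.
Pile B, S = {1, 6, 8, 9}:
G(0) = 0
G(1) = mex{0} = 1
G(2) = mex{1} = 0
G(3) = mex{0} = 1
G(4) = mex{1} = 0
G(5) = mex{0} = 1
G(6) = mex{1,0} = 2
G(7) = mex{2,1} = 0
G(8) = mex{0,0,0} = 1
G(9) = mex{1,1,1,0} = 2
G(10) = mex{2,0,0,1} = 3
G(11) = mex{3,1,1,0} = 2
G(12) = mex{2,2,0,1} = 3
G(13) = mex{3,0,1,0} = 2
G(14) = mex{2,1,2,1} = 0
G(15) = mex{0,2,0,2} = 1
G(16) = mex{1,3,1,0} = 2
G(17) = mex{2,2,2,1} = 0
G_B(17) = 0.
Combined Grundy value = 2 ⊕ 0 = 2.

2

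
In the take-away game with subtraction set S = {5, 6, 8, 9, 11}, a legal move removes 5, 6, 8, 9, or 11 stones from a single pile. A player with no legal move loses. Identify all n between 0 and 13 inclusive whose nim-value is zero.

G(0) = 0
G(1) = mex{} = 0
G(2) = mex{} = 0
G(3) = mex{} = 0
G(4) = mex{} = 0
G(5) = mex{0} = 1
G(6) = mex{0,0} = 1
G(7) = mex{0,0} = 1
G(8) = mex{0,0,0} = 1
G(9) = mex{0,0,0,0} = 1
G(10) = mex{1,0,0,0} = 2
G(11) = mex{1,1,0,0,0} = 2
G(12) = mex{1,1,0,0,0} = 2
G(13) = mex{1,1,1,0,0} = 2
P-positions are exactly the n with G(n) = 0.

0, 1, 2, 3, 4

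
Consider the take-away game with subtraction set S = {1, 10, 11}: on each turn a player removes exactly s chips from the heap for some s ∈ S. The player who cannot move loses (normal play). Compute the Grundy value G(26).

0

G(0) = 0
G(1) = mex{0} = 1
G(2) = mex{1} = 0
G(3) = mex{0} = 1
G(4) = mex{1} = 0
G(5) = mex{0} = 1
G(6) = mex{1} = 0
G(7) = mex{0} = 1
G(8) = mex{1} = 0
G(9) = mex{0} = 1
G(10) = mex{1,0} = 2
G(11) = mex{2,1,0} = 3
G(12) = mex{3,0,1} = 2
G(13) = mex{2,1,0} = 3
G(14) = mex{3,0,1} = 2
G(15) = mex{2,1,0} = 3
G(16) = mex{3,0,1} = 2
G(17) = mex{2,1,0} = 3
G(18) = mex{3,0,1} = 2
G(19) = mex{2,1,0} = 3
G(20) = mex{3,2,1} = 0
G(21) = mex{0,3,2} = 1
G(22) = mex{1,2,3} = 0
G(23) = mex{0,3,2} = 1
G(24) = mex{1,2,3} = 0
G(25) = mex{0,3,2} = 1
G(26) = mex{1,2,3} = 0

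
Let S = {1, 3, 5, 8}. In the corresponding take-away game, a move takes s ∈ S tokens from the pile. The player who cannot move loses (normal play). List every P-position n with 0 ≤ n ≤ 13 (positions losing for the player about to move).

G(0) = 0
G(1) = mex{0} = 1
G(2) = mex{1} = 0
G(3) = mex{0,0} = 1
G(4) = mex{1,1} = 0
G(5) = mex{0,0,0} = 1
G(6) = mex{1,1,1} = 0
G(7) = mex{0,0,0} = 1
G(8) = mex{1,1,1,0} = 2
G(9) = mex{2,0,0,1} = 3
G(10) = mex{3,1,1,0} = 2
G(11) = mex{2,2,0,1} = 3
G(12) = mex{3,3,1,0} = 2
G(13) = mex{2,2,2,1} = 0
P-positions are exactly the n with G(n) = 0.

0, 2, 4, 6, 13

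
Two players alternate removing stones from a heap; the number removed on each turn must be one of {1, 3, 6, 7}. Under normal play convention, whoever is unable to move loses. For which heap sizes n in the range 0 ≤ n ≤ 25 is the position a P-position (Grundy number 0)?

0, 2, 4, 12, 14, 16, 24

n :  0  1  2  3  4  5  6  7  8  9 10 11 12 13 14 15 16 17 18 19 20 21 22 23 24 25
G :  0  1  0  1  0  1  2  3  2  3  2  3  0  1  0  1  0  1  2  3  2  3  2  3  0  1
P-positions are exactly the n with G(n) = 0.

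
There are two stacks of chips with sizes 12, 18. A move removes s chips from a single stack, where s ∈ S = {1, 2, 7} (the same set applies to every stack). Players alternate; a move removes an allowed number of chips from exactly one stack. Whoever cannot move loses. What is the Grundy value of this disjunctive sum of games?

All stacks use S = {1, 2, 7}:
n :  0  1  2  3  4  5  6  7  8  9 10 11 12 13 14 15 16 17 18
G :  0  1  2  0  1  2  0  1  2  0  1  2  0  1  2  0  1  2  0
Stack A: G(12) = 0.
Stack B: G(18) = 0.
Combined Grundy value = 0 ⊕ 0 = 0.

0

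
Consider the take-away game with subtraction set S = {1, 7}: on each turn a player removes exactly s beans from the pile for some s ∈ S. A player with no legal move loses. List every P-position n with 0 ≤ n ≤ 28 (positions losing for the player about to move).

G(0) = 0
G(1) = mex{0} = 1
G(2) = mex{1} = 0
G(3) = mex{0} = 1
G(4) = mex{1} = 0
G(5) = mex{0} = 1
G(6) = mex{1} = 0
G(7) = mex{0,0} = 1
G(8) = mex{1,1} = 0
G(9) = mex{0,0} = 1
G(10) = mex{1,1} = 0
G(11) = mex{0,0} = 1
G(12) = mex{1,1} = 0
G(13) = mex{0,0} = 1
G(14) = mex{1,1} = 0
G(15) = mex{0,0} = 1
G(16) = mex{1,1} = 0
G(17) = mex{0,0} = 1
G(18) = mex{1,1} = 0
G(19) = mex{0,0} = 1
G(20) = mex{1,1} = 0
G(21) = mex{0,0} = 1
G(22) = mex{1,1} = 0
G(23) = mex{0,0} = 1
G(24) = mex{1,1} = 0
G(25) = mex{0,0} = 1
G(26) = mex{1,1} = 0
G(27) = mex{0,0} = 1
G(28) = mex{1,1} = 0
P-positions are exactly the n with G(n) = 0.

0, 2, 4, 6, 8, 10, 12, 14, 16, 18, 20, 22, 24, 26, 28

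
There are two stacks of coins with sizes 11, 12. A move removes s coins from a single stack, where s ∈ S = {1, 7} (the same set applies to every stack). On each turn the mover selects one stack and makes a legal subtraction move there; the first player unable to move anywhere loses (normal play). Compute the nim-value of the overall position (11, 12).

All stacks use S = {1, 7}:
n :  0  1  2  3  4  5  6  7  8  9 10 11 12
G :  0  1  0  1  0  1  0  1  0  1  0  1  0
Stack A: G(11) = 1.
Stack B: G(12) = 0.
Combined Grundy value = 1 ⊕ 0 = 1.

1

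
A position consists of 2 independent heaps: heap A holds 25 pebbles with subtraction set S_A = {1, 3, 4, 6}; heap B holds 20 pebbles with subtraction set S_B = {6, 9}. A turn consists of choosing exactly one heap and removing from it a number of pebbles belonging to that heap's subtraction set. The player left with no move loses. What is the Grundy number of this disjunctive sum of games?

Heap A, S = {1, 3, 4, 6}:
n :  0  1  2  3  4  5  6  7  8  9 10 11 12 13 14 15 16 17 18 19 20 21 22 23 24 25
G :  0  1  0  1  2  3  2  0  1  0  1  2  3  2  0  1  0  1  2  3  2  0  1  0  1  2
G_A(25) = 2.
Heap B, S = {6, 9}:
n :  0  1  2  3  4  5  6  7  8  9 10 11 12 13 14 15 16 17 18 19 20
G :  0  0  0  0  0  0  1  1  1  1  1  1  2  2  2  0  0  0  0  0  0
G_B(20) = 0.
Combined Grundy value = 2 ⊕ 0 = 2.

2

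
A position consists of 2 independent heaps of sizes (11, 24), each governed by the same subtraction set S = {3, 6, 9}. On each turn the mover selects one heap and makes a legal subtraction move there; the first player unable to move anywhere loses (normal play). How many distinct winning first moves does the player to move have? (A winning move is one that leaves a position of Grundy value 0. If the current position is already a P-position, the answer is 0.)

2

All heaps use S = {3, 6, 9}:
G(0) = 0
G(1) = mex{} = 0
G(2) = mex{} = 0
G(3) = mex{0} = 1
G(4) = mex{0} = 1
G(5) = mex{0} = 1
G(6) = mex{1,0} = 2
G(7) = mex{1,0} = 2
G(8) = mex{1,0} = 2
G(9) = mex{2,1,0} = 3
G(10) = mex{2,1,0} = 3
G(11) = mex{2,1,0} = 3
G(12) = mex{3,2,1} = 0
G(13) = mex{3,2,1} = 0
G(14) = mex{3,2,1} = 0
G(15) = mex{0,3,2} = 1
G(16) = mex{0,3,2} = 1
G(17) = mex{0,3,2} = 1
G(18) = mex{1,0,3} = 2
G(19) = mex{1,0,3} = 2
G(20) = mex{1,0,3} = 2
G(21) = mex{2,1,0} = 3
G(22) = mex{2,1,0} = 3
G(23) = mex{2,1,0} = 3
G(24) = mex{3,2,1} = 0
Heap A: G(11) = 3.
Heap B: G(24) = 0.
Combined Grundy value = 3 ⊕ 0 = 3.
A winning move leaves total XOR = 0, i.e. changes one component's Grundy value g to g ⊕ X where X is the current total.
Heap A: need g' = 3⊕3 = 0. Options: 11−3→G=2, 11−6→G=1, 11−9→G=0. Hits: 1.
Heap B: need g' = 0⊕3 = 3. Options: 24−3→G=3, 24−6→G=2, 24−9→G=1. Hits: 1.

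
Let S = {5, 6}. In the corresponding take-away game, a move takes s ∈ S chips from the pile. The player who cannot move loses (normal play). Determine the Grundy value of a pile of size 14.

G(0) = 0
G(1) = mex{} = 0
G(2) = mex{} = 0
G(3) = mex{} = 0
G(4) = mex{} = 0
G(5) = mex{0} = 1
G(6) = mex{0,0} = 1
G(7) = mex{0,0} = 1
G(8) = mex{0,0} = 1
G(9) = mex{0,0} = 1
G(10) = mex{1,0} = 2
G(11) = mex{1,1} = 0
G(12) = mex{1,1} = 0
G(13) = mex{1,1} = 0
G(14) = mex{1,1} = 0

0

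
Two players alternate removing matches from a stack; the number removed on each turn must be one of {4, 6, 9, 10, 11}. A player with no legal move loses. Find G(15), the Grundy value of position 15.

n :  0  1  2  3  4  5  6  7  8  9 10 11 12 13 14 15
G :  0  0  0  0  1  1  1  1  2  2  2  2  3  3  3  0

0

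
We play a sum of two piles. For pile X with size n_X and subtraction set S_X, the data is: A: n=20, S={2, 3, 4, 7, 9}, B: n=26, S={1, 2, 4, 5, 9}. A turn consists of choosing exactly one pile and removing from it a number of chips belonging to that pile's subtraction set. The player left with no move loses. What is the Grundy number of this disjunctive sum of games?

4

Pile A, S = {2, 3, 4, 7, 9}:
G(0) = 0
G(1) = mex{} = 0
G(2) = mex{0} = 1
G(3) = mex{0,0} = 1
G(4) = mex{1,0,0} = 2
G(5) = mex{1,1,0} = 2
G(6) = mex{2,1,1} = 0
G(7) = mex{2,2,1,0} = 3
G(8) = mex{0,2,2,0} = 1
G(9) = mex{3,0,2,1,0} = 4
G(10) = mex{1,3,0,1,0} = 2
G(11) = mex{4,1,3,2,1} = 0
G(12) = mex{2,4,1,2,1} = 0
G(13) = mex{0,2,4,0,2} = 1
G(14) = mex{0,0,2,3,2} = 1
G(15) = mex{1,0,0,1,0} = 2
G(16) = mex{1,1,0,4,3} = 2
G(17) = mex{2,1,1,2,1} = 0
G(18) = mex{2,2,1,0,4} = 3
G(19) = mex{0,2,2,0,2} = 1
G(20) = mex{3,0,2,1,0} = 4
G_A(20) = 4.
Pile B, S = {1, 2, 4, 5, 9}:
n :  0  1  2  3  4  5  6  7  8  9 10 11 12 13 14 15 16 17 18 19 20 21 22 23 24 25 26
G :  0  1  2  0  1  2  0  1  2  3  4  5  3  0  1  2  0  1  2  0  1  2  3  4  5  3  0
G_B(26) = 0.
Combined Grundy value = 4 ⊕ 0 = 4.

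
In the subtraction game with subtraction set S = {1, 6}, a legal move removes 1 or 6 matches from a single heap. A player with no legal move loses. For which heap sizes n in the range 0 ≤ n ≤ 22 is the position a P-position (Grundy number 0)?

G(0) = 0
G(1) = mex{0} = 1
G(2) = mex{1} = 0
G(3) = mex{0} = 1
G(4) = mex{1} = 0
G(5) = mex{0} = 1
G(6) = mex{1,0} = 2
G(7) = mex{2,1} = 0
G(8) = mex{0,0} = 1
G(9) = mex{1,1} = 0
G(10) = mex{0,0} = 1
G(11) = mex{1,1} = 0
G(12) = mex{0,2} = 1
G(13) = mex{1,0} = 2
G(14) = mex{2,1} = 0
G(15) = mex{0,0} = 1
G(16) = mex{1,1} = 0
G(17) = mex{0,0} = 1
G(18) = mex{1,1} = 0
G(19) = mex{0,2} = 1
G(20) = mex{1,0} = 2
G(21) = mex{2,1} = 0
G(22) = mex{0,0} = 1
P-positions are exactly the n with G(n) = 0.

0, 2, 4, 7, 9, 11, 14, 16, 18, 21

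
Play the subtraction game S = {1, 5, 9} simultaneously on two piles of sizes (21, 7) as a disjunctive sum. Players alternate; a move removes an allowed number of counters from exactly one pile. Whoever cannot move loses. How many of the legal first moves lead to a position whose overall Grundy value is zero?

0

All piles use S = {1, 5, 9}:
G(0) = 0
G(1) = mex{0} = 1
G(2) = mex{1} = 0
G(3) = mex{0} = 1
G(4) = mex{1} = 0
G(5) = mex{0,0} = 1
G(6) = mex{1,1} = 0
G(7) = mex{0,0} = 1
G(8) = mex{1,1} = 0
G(9) = mex{0,0,0} = 1
G(10) = mex{1,1,1} = 0
G(11) = mex{0,0,0} = 1
G(12) = mex{1,1,1} = 0
G(13) = mex{0,0,0} = 1
G(14) = mex{1,1,1} = 0
G(15) = mex{0,0,0} = 1
G(16) = mex{1,1,1} = 0
G(17) = mex{0,0,0} = 1
G(18) = mex{1,1,1} = 0
G(19) = mex{0,0,0} = 1
G(20) = mex{1,1,1} = 0
G(21) = mex{0,0,0} = 1
Pile A: G(21) = 1.
Pile B: G(7) = 1.
Combined Grundy value = 1 ⊕ 1 = 0.
A winning move leaves total XOR = 0, i.e. changes one component's Grundy value g to g ⊕ X where X is the current total.
Pile A: target g' = 1⊕0 = 1, but every legal move changes the Grundy value (mex property), so 0 moves.
Pile B: target g' = 1⊕0 = 1, but every legal move changes the Grundy value (mex property), so 0 moves.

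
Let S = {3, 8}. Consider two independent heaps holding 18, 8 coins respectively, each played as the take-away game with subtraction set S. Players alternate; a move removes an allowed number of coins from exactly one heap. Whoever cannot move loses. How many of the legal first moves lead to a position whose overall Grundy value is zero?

1

All heaps use S = {3, 8}:
n :  0  1  2  3  4  5  6  7  8  9 10 11 12 13 14 15 16 17 18
G :  0  0  0  1  1  1  0  0  2  1  1  0  0  0  1  1  1  0  0
Heap A: G(18) = 0.
Heap B: G(8) = 2.
Combined Grundy value = 0 ⊕ 2 = 2.
A winning move leaves total XOR = 0, i.e. changes one component's Grundy value g to g ⊕ X where X is the current total.
Heap A: need g' = 0⊕2 = 2. Options: 18−3→G=1, 18−8→G=1. Hits: 0.
Heap B: need g' = 2⊕2 = 0. Options: 8−3→G=1, 8−8→G=0. Hits: 1.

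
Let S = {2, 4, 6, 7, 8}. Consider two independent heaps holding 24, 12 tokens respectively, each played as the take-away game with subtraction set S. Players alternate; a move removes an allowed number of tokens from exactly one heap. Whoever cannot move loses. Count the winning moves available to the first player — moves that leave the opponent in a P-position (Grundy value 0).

3

All heaps use S = {2, 4, 6, 7, 8}:
G(0) = 0
G(1) = mex{} = 0
G(2) = mex{0} = 1
G(3) = mex{0} = 1
G(4) = mex{1,0} = 2
G(5) = mex{1,0} = 2
G(6) = mex{2,1,0} = 3
G(7) = mex{2,1,0,0} = 3
G(8) = mex{3,2,1,0,0} = 4
G(9) = mex{3,2,1,1,0} = 4
G(10) = mex{4,3,2,1,1} = 0
G(11) = mex{4,3,2,2,1} = 0
G(12) = mex{0,4,3,2,2} = 1
G(13) = mex{0,4,3,3,2} = 1
G(14) = mex{1,0,4,3,3} = 2
G(15) = mex{1,0,4,4,3} = 2
G(16) = mex{2,1,0,4,4} = 3
G(17) = mex{2,1,0,0,4} = 3
G(18) = mex{3,2,1,0,0} = 4
G(19) = mex{3,2,1,1,0} = 4
G(20) = mex{4,3,2,1,1} = 0
G(21) = mex{4,3,2,2,1} = 0
G(22) = mex{0,4,3,2,2} = 1
G(23) = mex{0,4,3,3,2} = 1
G(24) = mex{1,0,4,3,3} = 2
Heap A: G(24) = 2.
Heap B: G(12) = 1.
Combined Grundy value = 2 ⊕ 1 = 3.
A winning move leaves total XOR = 0, i.e. changes one component's Grundy value g to g ⊕ X where X is the current total.
Heap A: need g' = 2⊕3 = 1. Options: 24−2→G=1, 24−4→G=0, 24−6→G=4, 24−7→G=3, 24−8→G=3. Hits: 1.
Heap B: need g' = 1⊕3 = 2. Options: 12−2→G=0, 12−4→G=4, 12−6→G=3, 12−7→G=2, 12−8→G=2. Hits: 2.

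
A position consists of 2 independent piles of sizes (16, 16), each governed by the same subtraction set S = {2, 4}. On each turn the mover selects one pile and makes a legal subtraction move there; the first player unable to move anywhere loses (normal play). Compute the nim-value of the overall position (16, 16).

0

All piles use S = {2, 4}:
G(0) = 0
G(1) = mex{} = 0
G(2) = mex{0} = 1
G(3) = mex{0} = 1
G(4) = mex{1,0} = 2
G(5) = mex{1,0} = 2
G(6) = mex{2,1} = 0
G(7) = mex{2,1} = 0
G(8) = mex{0,2} = 1
G(9) = mex{0,2} = 1
G(10) = mex{1,0} = 2
G(11) = mex{1,0} = 2
G(12) = mex{2,1} = 0
G(13) = mex{2,1} = 0
G(14) = mex{0,2} = 1
G(15) = mex{0,2} = 1
G(16) = mex{1,0} = 2
Pile A: G(16) = 2.
Pile B: G(16) = 2.
Combined Grundy value = 2 ⊕ 2 = 0.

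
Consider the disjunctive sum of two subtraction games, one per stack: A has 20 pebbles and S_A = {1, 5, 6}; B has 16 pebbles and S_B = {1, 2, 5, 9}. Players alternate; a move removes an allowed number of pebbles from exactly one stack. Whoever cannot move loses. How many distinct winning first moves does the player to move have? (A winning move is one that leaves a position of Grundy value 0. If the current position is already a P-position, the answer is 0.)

1

Stack A, S = {1, 5, 6}:
n :  0  1  2  3  4  5  6  7  8  9 10 11 12 13 14 15 16 17 18 19 20
G :  0  1  0  1  0  1  2  3  2  3  2  0  1  0  1  0  1  2  3  2  3
G_A(20) = 3.
Stack B, S = {1, 2, 5, 9}:
G(0) = 0
G(1) = mex{0} = 1
G(2) = mex{1,0} = 2
G(3) = mex{2,1} = 0
G(4) = mex{0,2} = 1
G(5) = mex{1,0,0} = 2
G(6) = mex{2,1,1} = 0
G(7) = mex{0,2,2} = 1
G(8) = mex{1,0,0} = 2
G(9) = mex{2,1,1,0} = 3
G(10) = mex{3,2,2,1} = 0
G(11) = mex{0,3,0,2} = 1
G(12) = mex{1,0,1,0} = 2
G(13) = mex{2,1,2,1} = 0
G(14) = mex{0,2,3,2} = 1
G(15) = mex{1,0,0,0} = 2
G(16) = mex{2,1,1,1} = 0
G_B(16) = 0.
Combined Grundy value = 3 ⊕ 0 = 3.
A winning move leaves total XOR = 0, i.e. changes one component's Grundy value g to g ⊕ X where X is the current total.
Stack A: need g' = 3⊕3 = 0. Options: 20−1→G=2, 20−5→G=0, 20−6→G=1. Hits: 1.
Stack B: need g' = 0⊕3 = 3. Options: 16−1→G=2, 16−2→G=1, 16−5→G=1, 16−9→G=1. Hits: 0.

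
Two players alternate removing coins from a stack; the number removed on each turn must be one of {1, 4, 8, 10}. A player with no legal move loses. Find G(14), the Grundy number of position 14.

0

G(0) = 0
G(1) = mex{0} = 1
G(2) = mex{1} = 0
G(3) = mex{0} = 1
G(4) = mex{1,0} = 2
G(5) = mex{2,1} = 0
G(6) = mex{0,0} = 1
G(7) = mex{1,1} = 0
G(8) = mex{0,2,0} = 1
G(9) = mex{1,0,1} = 2
G(10) = mex{2,1,0,0} = 3
G(11) = mex{3,0,1,1} = 2
G(12) = mex{2,1,2,0} = 3
G(13) = mex{3,2,0,1} = 4
G(14) = mex{4,3,1,2} = 0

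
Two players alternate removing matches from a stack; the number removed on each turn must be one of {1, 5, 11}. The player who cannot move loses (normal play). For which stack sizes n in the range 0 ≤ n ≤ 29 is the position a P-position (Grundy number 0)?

n :  0  1  2  3  4  5  6  7  8  9 10 11 12 13 14 15 16 17 18 19 20 21 22 23 24 25 26 27 28 29
G :  0  1  0  1  0  1  0  1  0  1  0  1  0  1  0  1  0  1  0  1  0  1  0  1  0  1  0  1  0  1
P-positions are exactly the n with G(n) = 0.

0, 2, 4, 6, 8, 10, 12, 14, 16, 18, 20, 22, 24, 26, 28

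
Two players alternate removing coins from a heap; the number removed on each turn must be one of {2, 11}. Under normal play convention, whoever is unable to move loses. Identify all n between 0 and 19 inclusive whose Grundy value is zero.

0, 1, 4, 5, 8, 9, 13, 14, 17, 18

G(0) = 0
G(1) = mex{} = 0
G(2) = mex{0} = 1
G(3) = mex{0} = 1
G(4) = mex{1} = 0
G(5) = mex{1} = 0
G(6) = mex{0} = 1
G(7) = mex{0} = 1
G(8) = mex{1} = 0
G(9) = mex{1} = 0
G(10) = mex{0} = 1
G(11) = mex{0,0} = 1
G(12) = mex{1,0} = 2
G(13) = mex{1,1} = 0
G(14) = mex{2,1} = 0
G(15) = mex{0,0} = 1
G(16) = mex{0,0} = 1
G(17) = mex{1,1} = 0
G(18) = mex{1,1} = 0
G(19) = mex{0,0} = 1
P-positions are exactly the n with G(n) = 0.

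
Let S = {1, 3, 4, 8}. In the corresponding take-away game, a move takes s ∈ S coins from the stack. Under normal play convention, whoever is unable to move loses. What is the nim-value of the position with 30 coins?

0

G(0) = 0
G(1) = mex{0} = 1
G(2) = mex{1} = 0
G(3) = mex{0,0} = 1
G(4) = mex{1,1,0} = 2
G(5) = mex{2,0,1} = 3
G(6) = mex{3,1,0} = 2
G(7) = mex{2,2,1} = 0
G(8) = mex{0,3,2,0} = 1
G(9) = mex{1,2,3,1} = 0
G(10) = mex{0,0,2,0} = 1
G(11) = mex{1,1,0,1} = 2
G(12) = mex{2,0,1,2} = 3
G(13) = mex{3,1,0,3} = 2
G(14) = mex{2,2,1,2} = 0
G(15) = mex{0,3,2,0} = 1
G(16) = mex{1,2,3,1} = 0
G(17) = mex{0,0,2,0} = 1
G(18) = mex{1,1,0,1} = 2
G(19) = mex{2,0,1,2} = 3
G(20) = mex{3,1,0,3} = 2
G(21) = mex{2,2,1,2} = 0
G(22) = mex{0,3,2,0} = 1
G(23) = mex{1,2,3,1} = 0
G(24) = mex{0,0,2,0} = 1
G(25) = mex{1,1,0,1} = 2
G(26) = mex{2,0,1,2} = 3
G(27) = mex{3,1,0,3} = 2
G(28) = mex{2,2,1,2} = 0
G(29) = mex{0,3,2,0} = 1
G(30) = mex{1,2,3,1} = 0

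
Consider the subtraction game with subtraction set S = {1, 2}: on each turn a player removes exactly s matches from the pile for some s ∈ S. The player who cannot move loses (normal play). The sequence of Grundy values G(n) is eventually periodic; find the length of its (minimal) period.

3

G(0) = 0
G(1) = mex{0} = 1
G(2) = mex{1,0} = 2
G(3) = mex{2,1} = 0
G(4) = mex{0,2} = 1
G(5) = mex{1,0} = 2
G(6) = mex{2,1} = 0
G(7) = mex{0,2} = 1
G(8) = mex{1,0} = 2
G(9) = mex{2,1} = 0
G(10) = mex{0,2} = 1
G(11) = mex{1,0} = 2
G(12) = mex{2,1} = 0
G(13) = mex{0,2} = 1
G(14) = mex{1,0} = 2
G(n+3) = G(n) holds for n = 0,…,1 (a full window of length max(S) = 2), so the sequence is purely periodic with period 3.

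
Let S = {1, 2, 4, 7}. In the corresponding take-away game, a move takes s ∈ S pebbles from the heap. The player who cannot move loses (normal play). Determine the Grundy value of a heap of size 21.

G(0) = 0
G(1) = mex{0} = 1
G(2) = mex{1,0} = 2
G(3) = mex{2,1} = 0
G(4) = mex{0,2,0} = 1
G(5) = mex{1,0,1} = 2
G(6) = mex{2,1,2} = 0
G(7) = mex{0,2,0,0} = 1
G(8) = mex{1,0,1,1} = 2
G(9) = mex{2,1,2,2} = 0
G(10) = mex{0,2,0,0} = 1
G(11) = mex{1,0,1,1} = 2
G(12) = mex{2,1,2,2} = 0
G(13) = mex{0,2,0,0} = 1
G(14) = mex{1,0,1,1} = 2
G(15) = mex{2,1,2,2} = 0
G(16) = mex{0,2,0,0} = 1
G(17) = mex{1,0,1,1} = 2
G(18) = mex{2,1,2,2} = 0
G(19) = mex{0,2,0,0} = 1
G(20) = mex{1,0,1,1} = 2
G(21) = mex{2,1,2,2} = 0

0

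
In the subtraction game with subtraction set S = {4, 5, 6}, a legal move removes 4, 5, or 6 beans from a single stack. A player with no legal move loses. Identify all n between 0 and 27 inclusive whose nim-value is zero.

0, 1, 2, 3, 10, 11, 12, 13, 20, 21, 22, 23

G(0) = 0
G(1) = mex{} = 0
G(2) = mex{} = 0
G(3) = mex{} = 0
G(4) = mex{0} = 1
G(5) = mex{0,0} = 1
G(6) = mex{0,0,0} = 1
G(7) = mex{0,0,0} = 1
G(8) = mex{1,0,0} = 2
G(9) = mex{1,1,0} = 2
G(10) = mex{1,1,1} = 0
G(11) = mex{1,1,1} = 0
G(12) = mex{2,1,1} = 0
G(13) = mex{2,2,1} = 0
G(14) = mex{0,2,2} = 1
G(15) = mex{0,0,2} = 1
G(16) = mex{0,0,0} = 1
G(17) = mex{0,0,0} = 1
G(18) = mex{1,0,0} = 2
G(19) = mex{1,1,0} = 2
G(20) = mex{1,1,1} = 0
G(21) = mex{1,1,1} = 0
G(22) = mex{2,1,1} = 0
G(23) = mex{2,2,1} = 0
G(24) = mex{0,2,2} = 1
G(25) = mex{0,0,2} = 1
G(26) = mex{0,0,0} = 1
G(27) = mex{0,0,0} = 1
P-positions are exactly the n with G(n) = 0.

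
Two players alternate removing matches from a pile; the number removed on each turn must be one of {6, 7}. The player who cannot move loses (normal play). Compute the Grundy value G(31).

n :  0  1  2  3  4  5  6  7  8  9 10 11 12 13 14 15 16 17 18 19 20 21 22 23 24 25 26 27 28 29 30 31
G :  0  0  0  0  0  0  1  1  1  1  1  1  2  0  0  0  0  0  0  1  1  1  1  1  1  2  0  0  0  0  0  0

0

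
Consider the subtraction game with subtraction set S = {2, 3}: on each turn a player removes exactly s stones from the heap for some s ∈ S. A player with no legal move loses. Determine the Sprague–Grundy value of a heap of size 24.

n :  0  1  2  3  4  5  6  7  8  9 10 11 12 13 14 15 16 17 18 19 20 21 22 23 24
G :  0  0  1  1  2  0  0  1  1  2  0  0  1  1  2  0  0  1  1  2  0  0  1  1  2

2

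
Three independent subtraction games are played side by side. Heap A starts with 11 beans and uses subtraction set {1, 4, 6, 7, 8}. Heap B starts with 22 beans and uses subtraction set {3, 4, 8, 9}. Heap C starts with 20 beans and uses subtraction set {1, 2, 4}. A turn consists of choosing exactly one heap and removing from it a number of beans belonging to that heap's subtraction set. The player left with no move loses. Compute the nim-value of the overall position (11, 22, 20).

Heap A, S = {1, 4, 6, 7, 8}:
n :  0  1  2  3  4  5  6  7  8  9 10 11
G :  0  1  0  1  2  0  1  2  3  2  3  4
G_A(11) = 4.
Heap B, S = {3, 4, 8, 9}:
G(0) = 0
G(1) = mex{} = 0
G(2) = mex{} = 0
G(3) = mex{0} = 1
G(4) = mex{0,0} = 1
G(5) = mex{0,0} = 1
G(6) = mex{1,0} = 2
G(7) = mex{1,1} = 0
G(8) = mex{1,1,0} = 2
G(9) = mex{2,1,0,0} = 3
G(10) = mex{0,2,0,0} = 1
G(11) = mex{2,0,1,0} = 3
G(12) = mex{3,2,1,1} = 0
G(13) = mex{1,3,1,1} = 0
G(14) = mex{3,1,2,1} = 0
G(15) = mex{0,3,0,2} = 1
G(16) = mex{0,0,2,0} = 1
G(17) = mex{0,0,3,2} = 1
G(18) = mex{1,0,1,3} = 2
G(19) = mex{1,1,3,1} = 0
G(20) = mex{1,1,0,3} = 2
G(21) = mex{2,1,0,0} = 3
G(22) = mex{0,2,0,0} = 1
G_B(22) = 1.
Heap C, S = {1, 2, 4}:
n :  0  1  2  3  4  5  6  7  8  9 10 11 12 13 14 15 16 17 18 19 20
G :  0  1  2  0  1  2  0  1  2  0  1  2  0  1  2  0  1  2  0  1  2
G_C(20) = 2.
Combined Grundy value = 4 ⊕ 1 ⊕ 2 = 7.

7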